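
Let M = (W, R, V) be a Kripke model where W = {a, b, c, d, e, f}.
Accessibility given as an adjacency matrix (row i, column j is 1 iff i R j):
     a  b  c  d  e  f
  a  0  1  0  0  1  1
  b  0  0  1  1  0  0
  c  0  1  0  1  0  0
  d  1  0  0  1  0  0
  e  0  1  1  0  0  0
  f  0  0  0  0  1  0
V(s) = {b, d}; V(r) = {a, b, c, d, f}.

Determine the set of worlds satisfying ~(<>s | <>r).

f

Let φ = ~(<>s | <>r). Evaluate φ at each world:
  a (successors {b, e, f}): φ is false.
  b (successors {c, d}): φ is false.
  c (successors {b, d}): φ is false.
  d (successors {a, d}): φ is false.
  e (successors {b, c}): φ is false.
  f (successors {e}): φ is true.
For instance, at d:
  At d: <>s | <>r is true, so ~(<>s | <>r) is false.
    At d: <>s is true, <>r is true, so <>s | <>r is true.
      At d: <>s requires s at some successor in {a, d}.
        s holds at d, so <>s is true at d.
      At d: <>r requires r at some successor in {a, d}.
        r holds at a, so <>r is true at d.
Satisfying worlds: {f}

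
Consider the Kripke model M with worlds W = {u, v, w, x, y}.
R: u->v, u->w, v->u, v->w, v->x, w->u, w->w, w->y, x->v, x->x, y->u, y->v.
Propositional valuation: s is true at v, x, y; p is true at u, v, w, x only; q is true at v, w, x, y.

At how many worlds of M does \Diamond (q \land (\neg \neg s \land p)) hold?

Let φ = \Diamond (q \land (\neg \neg s \land p)). Evaluate φ at each world:
  u (successors {v, w}): φ is true.
  v (successors {u, w, x}): φ is true.
  w (successors {u, w, y}): φ is false.
  x (successors {v, x}): φ is true.
  y (successors {u, v}): φ is true.
For instance, at y:
  At y: \Diamond (q \land (\neg \neg s \land p)) requires q \land (\neg \neg s \land p) at some successor in {u, v}.
    q \land (\neg \neg s \land p) holds at v, so \Diamond (q \land (\neg \neg s \land p)) is true at y.
Satisfying worlds: {u, v, x, y}

4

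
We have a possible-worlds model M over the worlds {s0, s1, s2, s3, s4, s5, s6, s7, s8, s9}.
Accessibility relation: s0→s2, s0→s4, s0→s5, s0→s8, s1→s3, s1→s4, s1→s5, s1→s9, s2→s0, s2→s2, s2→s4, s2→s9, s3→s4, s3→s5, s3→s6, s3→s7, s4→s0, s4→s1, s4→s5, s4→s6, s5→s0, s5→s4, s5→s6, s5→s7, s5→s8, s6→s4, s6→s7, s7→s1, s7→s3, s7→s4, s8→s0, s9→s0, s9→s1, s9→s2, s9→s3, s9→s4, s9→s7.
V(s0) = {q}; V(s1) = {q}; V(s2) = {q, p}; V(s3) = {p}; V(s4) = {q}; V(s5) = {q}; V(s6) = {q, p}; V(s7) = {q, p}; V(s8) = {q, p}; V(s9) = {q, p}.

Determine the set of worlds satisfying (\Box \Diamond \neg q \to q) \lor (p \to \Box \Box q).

s0, s1, s2, s3, s4, s5, s6, s7, s8, s9

Recall that \Box ψ holds at a world iff ψ holds at every accessible world, and \Diamond ψ holds iff ψ holds at some accessible world.
Let φ = (\Box \Diamond \neg q \to q) \lor (p \to \Box \Box q). Evaluate φ at each world:
  s0 (successors {s2, s4, s5, s8}): φ is true.
  s1 (successors {s3, s4, s5, s9}): φ is true.
  s2 (successors {s0, s2, s4, s9}): φ is true.
  s3 (successors {s4, s5, s6, s7}): φ is true.
  s4 (successors {s0, s1, s5, s6}): φ is true.
  s5 (successors {s0, s4, s6, s7, s8}): φ is true.
  s6 (successors {s4, s7}): φ is true.
  s7 (successors {s1, s3, s4}): φ is true.
  s8 (successors {s0}): φ is true.
  s9 (successors {s0, s1, s2, s3, s4, s7}): φ is true.
For instance, at s8:
  At s8: \Box \Diamond \neg q \to q is true, p \to \Box \Box q is true, so (\Box \Diamond \neg q \to q) \lor (p \to \Box \Box q) is true.
    At s8: \Box \Diamond \neg q is false, q is true, so \Box \Diamond \neg q \to q is true.
      At s8: \Box \Diamond \neg q requires \Diamond \neg q at every successor {s0}.
        \Diamond \neg q fails at s0, so \Box \Diamond \neg q is false at s8.
    At s8: p is true, \Box \Box q is true, so p \to \Box \Box q is true.
      At s8: \Box \Box q requires \Box q at every successor {s0}.
        At s0: \Box q is true.
      So \Box \Box q is true at s8.
Satisfying worlds: {s0, s1, s2, s3, s4, s5, s6, s7, s8, s9}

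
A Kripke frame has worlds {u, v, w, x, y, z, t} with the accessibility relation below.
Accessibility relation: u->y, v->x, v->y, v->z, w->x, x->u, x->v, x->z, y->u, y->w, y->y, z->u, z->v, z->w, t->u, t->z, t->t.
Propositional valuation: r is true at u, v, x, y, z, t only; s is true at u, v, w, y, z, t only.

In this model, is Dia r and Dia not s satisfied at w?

Yes

At w: Dia r is true, Dia not s is true, so Dia r and Dia not s is true.
  At w: Dia r requires r at some successor in {x}.
    r holds at x, so Dia r is true at w.
  At w: Dia not s requires not s at some successor in {x}.
    not s holds at x, so Dia not s is true at w.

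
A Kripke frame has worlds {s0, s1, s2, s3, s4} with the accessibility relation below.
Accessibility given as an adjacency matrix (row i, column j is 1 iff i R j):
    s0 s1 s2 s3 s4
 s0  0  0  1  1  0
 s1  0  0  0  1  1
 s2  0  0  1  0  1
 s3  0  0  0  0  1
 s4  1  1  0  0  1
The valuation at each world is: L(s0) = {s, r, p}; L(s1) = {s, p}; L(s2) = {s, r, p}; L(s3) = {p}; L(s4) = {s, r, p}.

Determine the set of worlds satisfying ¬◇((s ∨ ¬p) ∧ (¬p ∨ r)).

none

Let φ = ¬◇((s ∨ ¬p) ∧ (¬p ∨ r)). Evaluate φ at each world:
  s0 (successors {s2, s3}): φ is false.
  s1 (successors {s3, s4}): φ is false.
  s2 (successors {s2, s4}): φ is false.
  s3 (successors {s4}): φ is false.
  s4 (successors {s0, s1, s4}): φ is false.
For instance, at s0:
  At s0: ◇((s ∨ ¬p) ∧ (¬p ∨ r)) is true, so ¬◇((s ∨ ¬p) ∧ (¬p ∨ r)) is false.
    At s0: ◇((s ∨ ¬p) ∧ (¬p ∨ r)) requires (s ∨ ¬p) ∧ (¬p ∨ r) at some successor in {s2, s3}.
      (s ∨ ¬p) ∧ (¬p ∨ r) holds at s2, so ◇((s ∨ ¬p) ∧ (¬p ∨ r)) is true at s0.
Satisfying worlds: none.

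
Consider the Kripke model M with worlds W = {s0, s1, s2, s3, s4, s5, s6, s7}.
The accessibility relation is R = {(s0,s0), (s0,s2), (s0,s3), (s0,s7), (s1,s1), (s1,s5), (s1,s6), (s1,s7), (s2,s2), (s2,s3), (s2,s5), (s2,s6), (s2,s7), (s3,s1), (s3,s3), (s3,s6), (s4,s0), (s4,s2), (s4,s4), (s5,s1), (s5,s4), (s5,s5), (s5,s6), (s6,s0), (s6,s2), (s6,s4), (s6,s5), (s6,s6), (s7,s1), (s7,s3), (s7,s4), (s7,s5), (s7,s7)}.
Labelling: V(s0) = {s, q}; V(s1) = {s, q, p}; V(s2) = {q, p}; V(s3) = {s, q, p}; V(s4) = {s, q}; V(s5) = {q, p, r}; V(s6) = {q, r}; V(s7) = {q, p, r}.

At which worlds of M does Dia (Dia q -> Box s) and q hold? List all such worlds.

Let φ = Dia (Dia q -> Box s) and q. Evaluate φ at each world:
  s0 (successors {s0, s2, s3, s7}): φ is false.
  s1 (successors {s1, s5, s6, s7}): φ is false.
  s2 (successors {s2, s3, s5, s6, s7}): φ is false.
  s3 (successors {s1, s3, s6}): φ is false.
  s4 (successors {s0, s2, s4}): φ is false.
  s5 (successors {s1, s4, s5, s6}): φ is false.
  s6 (successors {s0, s2, s4, s5, s6}): φ is false.
  s7 (successors {s1, s3, s4, s5, s7}): φ is false.
For instance, at s1:
  At s1: Dia (Dia q -> Box s) is false, q is true, so Dia (Dia q -> Box s) and q is false.
    At s1: Dia (Dia q -> Box s) requires Dia q -> Box s at some successor in {s1, s5, s6, s7}.
      At s1: Dia q -> Box s is false.
      At s5: Dia q -> Box s is false.
      At s6: Dia q -> Box s is false.
      At s7: Dia q -> Box s is false.
    So Dia (Dia q -> Box s) is false at s1.
Satisfying worlds: none.

none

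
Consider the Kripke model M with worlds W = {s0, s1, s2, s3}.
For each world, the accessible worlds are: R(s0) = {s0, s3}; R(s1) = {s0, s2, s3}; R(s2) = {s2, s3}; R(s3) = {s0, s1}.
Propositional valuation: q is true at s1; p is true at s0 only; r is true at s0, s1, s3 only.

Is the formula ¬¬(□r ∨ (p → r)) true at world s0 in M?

Yes

At s0: ¬(□r ∨ (p → r)) is false, so ¬¬(□r ∨ (p → r)) is true.
  At s0: □r ∨ (p → r) is true, so ¬(□r ∨ (p → r)) is false.
    At s0: □r is true, p → r is true, so □r ∨ (p → r) is true.
      At s0: □r requires r at every successor {s0, s3}.
        At s0: r is true.
        At s3: r is true.
      So □r is true at s0.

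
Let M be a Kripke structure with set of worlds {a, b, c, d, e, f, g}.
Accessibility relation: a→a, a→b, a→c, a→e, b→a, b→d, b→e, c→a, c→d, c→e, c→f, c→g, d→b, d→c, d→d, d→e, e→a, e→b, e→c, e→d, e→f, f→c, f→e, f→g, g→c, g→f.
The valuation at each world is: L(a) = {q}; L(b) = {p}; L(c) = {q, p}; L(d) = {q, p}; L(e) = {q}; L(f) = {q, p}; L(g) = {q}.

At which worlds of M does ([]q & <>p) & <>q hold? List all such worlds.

Let φ = ([]q & <>p) & <>q. Evaluate φ at each world:
  a (successors {a, b, c, e}): φ is false.
  b (successors {a, d, e}): φ is true.
  c (successors {a, d, e, f, g}): φ is true.
  d (successors {b, c, d, e}): φ is false.
  e (successors {a, b, c, d, f}): φ is false.
  f (successors {c, e, g}): φ is true.
  g (successors {c, f}): φ is true.
For instance, at e:
  At e: []q & <>p is false, <>q is true, so ([]q & <>p) & <>q is false.
    At e: []q is false, <>p is true, so []q & <>p is false.
      At e: []q requires q at every successor {a, b, c, d, f}.
        q fails at b, so []q is false at e.
      At e: <>p requires p at some successor in {a, b, c, d, f}.
        p holds at b, so <>p is true at e.
    At e: <>q requires q at some successor in {a, b, c, d, f}.
      q holds at a, so <>q is true at e.
Satisfying worlds: {b, c, f, g}

b, c, f, g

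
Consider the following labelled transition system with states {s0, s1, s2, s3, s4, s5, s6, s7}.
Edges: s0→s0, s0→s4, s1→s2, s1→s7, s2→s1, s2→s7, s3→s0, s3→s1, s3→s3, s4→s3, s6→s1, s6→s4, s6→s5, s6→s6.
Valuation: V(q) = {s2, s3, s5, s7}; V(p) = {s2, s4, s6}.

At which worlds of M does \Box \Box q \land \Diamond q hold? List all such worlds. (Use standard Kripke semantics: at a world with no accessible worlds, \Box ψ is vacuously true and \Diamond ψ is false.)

Let φ = \Box \Box q \land \Diamond q. Evaluate φ at each world:
  s0 (successors {s0, s4}): φ is false.
  s1 (successors {s2, s7}): φ is false.
  s2 (successors {s1, s7}): φ is true.
  s3 (successors {s0, s1, s3}): φ is false.
  s4 (successors {s3}): φ is false.
  s5 (successors ∅): φ is false.
  s6 (successors {s1, s4, s5, s6}): φ is false.
  s7 (successors ∅): φ is false.
For instance, at s6:
  At s6: \Box \Box q is false, \Diamond q is true, so \Box \Box q \land \Diamond q is false.
    At s6: \Box \Box q requires \Box q at every successor {s1, s4, s5, s6}.
      \Box q fails at s6, so \Box \Box q is false at s6.
    At s6: \Diamond q requires q at some successor in {s1, s4, s5, s6}.
      q holds at s5, so \Diamond q is true at s6.
Satisfying worlds: {s2}

s2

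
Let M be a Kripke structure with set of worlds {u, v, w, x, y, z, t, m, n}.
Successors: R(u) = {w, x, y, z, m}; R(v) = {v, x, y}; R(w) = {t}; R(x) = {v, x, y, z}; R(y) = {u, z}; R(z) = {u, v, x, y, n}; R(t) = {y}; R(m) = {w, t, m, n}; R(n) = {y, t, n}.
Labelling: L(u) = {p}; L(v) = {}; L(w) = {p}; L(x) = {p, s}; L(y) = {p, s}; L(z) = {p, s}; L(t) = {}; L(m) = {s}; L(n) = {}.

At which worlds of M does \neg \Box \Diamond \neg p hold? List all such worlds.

Recall that \Box ψ holds at a world iff ψ holds at every accessible world, and \Diamond ψ holds iff ψ holds at some accessible world.
Let φ = \neg \Box \Diamond \neg p. Evaluate φ at each world:
  u (successors {w, x, y, z, m}): φ is true.
  v (successors {v, x, y}): φ is true.
  w (successors {t}): φ is true.
  x (successors {v, x, y, z}): φ is true.
  y (successors {u, z}): φ is false.
  z (successors {u, v, x, y, n}): φ is true.
  t (successors {y}): φ is true.
  m (successors {w, t, m, n}): φ is true.
  n (successors {y, t, n}): φ is true.
For instance, at w:
  At w: \Box \Diamond \neg p is false, so \neg \Box \Diamond \neg p is true.
    At w: \Box \Diamond \neg p requires \Diamond \neg p at every successor {t}.
      \Diamond \neg p fails at t, so \Box \Diamond \neg p is false at w.
Satisfying worlds: {u, v, w, x, z, t, m, n}

u, v, w, x, z, t, m, n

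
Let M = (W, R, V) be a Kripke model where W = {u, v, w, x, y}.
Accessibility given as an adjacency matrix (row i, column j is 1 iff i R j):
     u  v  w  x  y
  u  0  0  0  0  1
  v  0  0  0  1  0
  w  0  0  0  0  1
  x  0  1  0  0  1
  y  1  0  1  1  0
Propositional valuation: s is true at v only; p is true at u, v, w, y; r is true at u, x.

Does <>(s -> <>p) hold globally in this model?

Yes

Recall that <>ψ holds at a world iff ψ holds at some accessible world.
Let φ = <>(s -> <>p). Evaluate φ at each world:
  u (successors {y}): φ is true.
  v (successors {x}): φ is true.
  w (successors {y}): φ is true.
  x (successors {v, y}): φ is true.
  y (successors {u, w, x}): φ is true.
For instance, at y:
  At y: <>(s -> <>p) requires s -> <>p at some successor in {u, w, x}.
    s -> <>p holds at u, so <>(s -> <>p) is true at y.
      At u: s is false, <>p is true, so s -> <>p is true.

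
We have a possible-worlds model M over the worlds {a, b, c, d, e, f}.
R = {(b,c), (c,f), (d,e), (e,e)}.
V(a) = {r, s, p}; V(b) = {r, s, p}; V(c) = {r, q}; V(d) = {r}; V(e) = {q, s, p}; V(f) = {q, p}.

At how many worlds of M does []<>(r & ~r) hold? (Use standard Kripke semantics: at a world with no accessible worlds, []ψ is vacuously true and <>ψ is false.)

2

Recall that []ψ holds at a world iff ψ holds at every accessible world, and <>ψ holds iff ψ holds at some accessible world.
Let φ = []<>(r & ~r). Evaluate φ at each world:
  a (successors ∅): φ is true.
  b (successors {c}): φ is false.
  c (successors {f}): φ is false.
  d (successors {e}): φ is false.
  e (successors {e}): φ is false.
  f (successors ∅): φ is true.
For instance, at b:
  At b: []<>(r & ~r) requires <>(r & ~r) at every successor {c}.
    <>(r & ~r) fails at c, so []<>(r & ~r) is false at b.
      At c: <>(r & ~r) requires r & ~r at some successor in {f}.
        At f: r & ~r is false.
      So <>(r & ~r) is false at c.
Satisfying worlds: {a, f}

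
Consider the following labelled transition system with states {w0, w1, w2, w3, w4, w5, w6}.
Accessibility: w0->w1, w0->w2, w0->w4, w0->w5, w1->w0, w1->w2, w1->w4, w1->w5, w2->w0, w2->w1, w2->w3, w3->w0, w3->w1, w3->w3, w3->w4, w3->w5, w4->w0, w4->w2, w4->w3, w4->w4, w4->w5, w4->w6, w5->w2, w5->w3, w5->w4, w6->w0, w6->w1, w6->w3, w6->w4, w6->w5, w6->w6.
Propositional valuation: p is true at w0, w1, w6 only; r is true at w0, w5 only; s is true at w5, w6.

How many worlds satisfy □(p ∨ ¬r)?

Let φ = □(p ∨ ¬r). Evaluate φ at each world:
  w0 (successors {w1, w2, w4, w5}): φ is false.
  w1 (successors {w0, w2, w4, w5}): φ is false.
  w2 (successors {w0, w1, w3}): φ is true.
  w3 (successors {w0, w1, w3, w4, w5}): φ is false.
  w4 (successors {w0, w2, w3, w4, w5, w6}): φ is false.
  w5 (successors {w2, w3, w4}): φ is true.
  w6 (successors {w0, w1, w3, w4, w5, w6}): φ is false.
For instance, at w3:
  At w3: □(p ∨ ¬r) requires p ∨ ¬r at every successor {w0, w1, w3, w4, w5}.
    p ∨ ¬r fails at w5, so □(p ∨ ¬r) is false at w3.
Satisfying worlds: {w2, w5}

2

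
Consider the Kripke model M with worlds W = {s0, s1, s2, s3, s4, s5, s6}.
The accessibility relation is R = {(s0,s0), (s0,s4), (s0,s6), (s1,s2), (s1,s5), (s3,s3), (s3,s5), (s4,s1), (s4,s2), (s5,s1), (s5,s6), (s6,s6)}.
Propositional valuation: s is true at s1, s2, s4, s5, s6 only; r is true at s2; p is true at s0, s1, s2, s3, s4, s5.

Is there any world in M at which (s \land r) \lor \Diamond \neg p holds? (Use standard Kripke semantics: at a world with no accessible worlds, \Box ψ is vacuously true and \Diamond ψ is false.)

Let φ = (s \land r) \lor \Diamond \neg p. Evaluate φ at each world:
  s0 (successors {s0, s4, s6}): φ is true.
  s1 (successors {s2, s5}): φ is false.
  s2 (successors ∅): φ is true.
  s3 (successors {s3, s5}): φ is false.
  s4 (successors {s1, s2}): φ is false.
  s5 (successors {s1, s6}): φ is true.
  s6 (successors {s6}): φ is true.
Detail at s0 (witness):
  At s0: s \land r is false, \Diamond \neg p is true, so (s \land r) \lor \Diamond \neg p is true.
    At s0: \Diamond \neg p requires \neg p at some successor in {s0, s4, s6}.
      \neg p holds at s6, so \Diamond \neg p is true at s0.

Yes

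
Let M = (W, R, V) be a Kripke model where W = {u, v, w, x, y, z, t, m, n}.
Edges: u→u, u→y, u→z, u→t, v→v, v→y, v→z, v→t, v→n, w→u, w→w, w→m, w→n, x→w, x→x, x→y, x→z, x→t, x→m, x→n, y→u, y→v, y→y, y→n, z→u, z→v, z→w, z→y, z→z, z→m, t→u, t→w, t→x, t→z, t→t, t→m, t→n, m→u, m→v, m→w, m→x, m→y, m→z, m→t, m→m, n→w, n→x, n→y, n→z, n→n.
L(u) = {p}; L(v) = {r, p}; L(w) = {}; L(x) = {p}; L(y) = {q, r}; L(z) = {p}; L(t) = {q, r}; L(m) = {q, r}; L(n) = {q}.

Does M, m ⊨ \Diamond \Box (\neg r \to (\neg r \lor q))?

Yes

Recall that \Box ψ holds at a world iff ψ holds at every accessible world, and \Diamond ψ holds iff ψ holds at some accessible world.
At m: \Diamond \Box (\neg r \to (\neg r \lor q)) requires \Box (\neg r \to (\neg r \lor q)) at some successor in {u, v, w, x, y, z, t, m}.
  \Box (\neg r \to (\neg r \lor q)) holds at u, so \Diamond \Box (\neg r \to (\neg r \lor q)) is true at m.
    At u: \Box (\neg r \to (\neg r \lor q)) requires \neg r \to (\neg r \lor q) at every successor {u, y, z, t}.
      At u: \neg r \to (\neg r \lor q) is true.
      At y: \neg r \to (\neg r \lor q) is true.
      At z: \neg r \to (\neg r \lor q) is true.
      At t: \neg r \to (\neg r \lor q) is true.
    So \Box (\neg r \to (\neg r \lor q)) is true at u.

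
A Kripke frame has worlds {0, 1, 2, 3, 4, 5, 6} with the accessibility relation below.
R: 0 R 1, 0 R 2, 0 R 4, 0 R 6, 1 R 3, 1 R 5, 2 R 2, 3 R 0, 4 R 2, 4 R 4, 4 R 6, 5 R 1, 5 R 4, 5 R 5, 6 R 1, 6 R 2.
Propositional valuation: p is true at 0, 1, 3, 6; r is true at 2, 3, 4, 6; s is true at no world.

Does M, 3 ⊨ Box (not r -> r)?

No

At 3: Box (not r -> r) requires not r -> r at every successor {0}.
  not r -> r fails at 0, so Box (not r -> r) is false at 3.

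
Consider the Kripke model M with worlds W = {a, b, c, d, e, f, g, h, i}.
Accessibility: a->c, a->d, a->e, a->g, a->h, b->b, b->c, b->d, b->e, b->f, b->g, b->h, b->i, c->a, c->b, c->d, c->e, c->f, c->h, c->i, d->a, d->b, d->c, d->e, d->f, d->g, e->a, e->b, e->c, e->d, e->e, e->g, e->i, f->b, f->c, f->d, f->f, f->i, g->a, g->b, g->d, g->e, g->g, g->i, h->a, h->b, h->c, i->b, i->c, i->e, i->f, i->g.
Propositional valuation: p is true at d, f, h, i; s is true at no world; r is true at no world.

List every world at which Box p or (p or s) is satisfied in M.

d, f, h, i

Recall that Box ψ holds at a world iff ψ holds at every accessible world, and Dia ψ holds iff ψ holds at some accessible world.
Let φ = Box p or (p or s). Evaluate φ at each world:
  a (successors {c, d, e, g, h}): φ is false.
  b (successors {b, c, d, e, f, g, h, i}): φ is false.
  c (successors {a, b, d, e, f, h, i}): φ is false.
  d (successors {a, b, c, e, f, g}): φ is true.
  e (successors {a, b, c, d, e, g, i}): φ is false.
  f (successors {b, c, d, f, i}): φ is true.
  g (successors {a, b, d, e, g, i}): φ is false.
  h (successors {a, b, c}): φ is true.
  i (successors {b, c, e, f, g}): φ is true.
For instance, at a:
  At a: Box p is false, p or s is false, so Box p or (p or s) is false.
    At a: Box p requires p at every successor {c, d, e, g, h}.
      p fails at c, so Box p is false at a.
Satisfying worlds: {d, f, h, i}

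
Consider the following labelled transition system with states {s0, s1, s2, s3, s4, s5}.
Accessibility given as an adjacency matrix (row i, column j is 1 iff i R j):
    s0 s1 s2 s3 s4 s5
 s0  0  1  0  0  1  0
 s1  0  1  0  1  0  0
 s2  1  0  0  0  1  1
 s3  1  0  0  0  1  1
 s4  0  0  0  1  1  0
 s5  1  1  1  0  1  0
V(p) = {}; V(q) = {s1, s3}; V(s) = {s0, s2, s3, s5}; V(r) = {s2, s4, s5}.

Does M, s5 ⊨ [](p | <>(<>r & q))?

No

At s5: [](p | <>(<>r & q)) requires p | <>(<>r & q) at every successor {s0, s1, s2, s4}.
  p | <>(<>r & q) fails at s0, so [](p | <>(<>r & q)) is false at s5.
    At s0: p is false, <>(<>r & q) is false, so p | <>(<>r & q) is false.
      At s0: <>(<>r & q) requires <>r & q at some successor in {s1, s4}.
        At s1: <>r & q is false.
        At s4: <>r & q is false.
      So <>(<>r & q) is false at s0.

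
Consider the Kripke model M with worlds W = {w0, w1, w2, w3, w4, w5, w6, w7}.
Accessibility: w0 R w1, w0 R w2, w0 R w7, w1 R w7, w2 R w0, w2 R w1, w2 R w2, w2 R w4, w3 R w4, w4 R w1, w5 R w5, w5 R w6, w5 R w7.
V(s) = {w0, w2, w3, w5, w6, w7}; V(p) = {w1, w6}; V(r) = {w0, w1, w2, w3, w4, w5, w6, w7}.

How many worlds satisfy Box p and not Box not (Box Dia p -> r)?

1

Let φ = Box p and not Box not (Box Dia p -> r). Evaluate φ at each world:
  w0 (successors {w1, w2, w7}): φ is false.
  w1 (successors {w7}): φ is false.
  w2 (successors {w0, w1, w2, w4}): φ is false.
  w3 (successors {w4}): φ is false.
  w4 (successors {w1}): φ is true.
  w5 (successors {w5, w6, w7}): φ is false.
  w6 (successors ∅): φ is false.
  w7 (successors ∅): φ is false.
For instance, at w0:
  At w0: Box p is false, not Box not (Box Dia p -> r) is true, so Box p and not Box not (Box Dia p -> r) is false.
    At w0: Box p requires p at every successor {w1, w2, w7}.
      p fails at w2, so Box p is false at w0.
    At w0: Box not (Box Dia p -> r) is false, so not Box not (Box Dia p -> r) is true.
      At w0: Box not (Box Dia p -> r) requires not (Box Dia p -> r) at every successor {w1, w2, w7}.
        not (Box Dia p -> r) fails at w1, so Box not (Box Dia p -> r) is false at w0.
Satisfying worlds: {w4}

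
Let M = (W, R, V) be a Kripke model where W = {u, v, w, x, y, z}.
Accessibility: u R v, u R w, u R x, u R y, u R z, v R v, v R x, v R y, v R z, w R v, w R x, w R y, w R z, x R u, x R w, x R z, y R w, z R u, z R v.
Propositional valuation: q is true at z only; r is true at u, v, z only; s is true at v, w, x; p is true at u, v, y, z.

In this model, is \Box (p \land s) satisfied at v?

At v: \Box (p \land s) requires p \land s at every successor {v, x, y, z}.
  p \land s fails at x, so \Box (p \land s) is false at v.

No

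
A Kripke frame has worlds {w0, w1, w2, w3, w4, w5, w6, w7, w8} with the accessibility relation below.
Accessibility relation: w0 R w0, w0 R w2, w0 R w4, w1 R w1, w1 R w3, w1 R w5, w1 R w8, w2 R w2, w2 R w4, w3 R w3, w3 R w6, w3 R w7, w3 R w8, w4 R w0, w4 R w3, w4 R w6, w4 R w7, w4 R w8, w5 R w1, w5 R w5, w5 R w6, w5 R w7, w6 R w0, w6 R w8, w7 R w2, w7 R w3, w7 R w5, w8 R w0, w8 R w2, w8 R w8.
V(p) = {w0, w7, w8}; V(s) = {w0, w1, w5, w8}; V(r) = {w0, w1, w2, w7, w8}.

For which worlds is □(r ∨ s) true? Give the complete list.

Let φ = □(r ∨ s). Evaluate φ at each world:
  w0 (successors {w0, w2, w4}): φ is false.
  w1 (successors {w1, w3, w5, w8}): φ is false.
  w2 (successors {w2, w4}): φ is false.
  w3 (successors {w3, w6, w7, w8}): φ is false.
  w4 (successors {w0, w3, w6, w7, w8}): φ is false.
  w5 (successors {w1, w5, w6, w7}): φ is false.
  w6 (successors {w0, w8}): φ is true.
  w7 (successors {w2, w3, w5}): φ is false.
  w8 (successors {w0, w2, w8}): φ is true.
For instance, at w2:
  At w2: □(r ∨ s) requires r ∨ s at every successor {w2, w4}.
    r ∨ s fails at w4, so □(r ∨ s) is false at w2.
Satisfying worlds: {w6, w8}

w6, w8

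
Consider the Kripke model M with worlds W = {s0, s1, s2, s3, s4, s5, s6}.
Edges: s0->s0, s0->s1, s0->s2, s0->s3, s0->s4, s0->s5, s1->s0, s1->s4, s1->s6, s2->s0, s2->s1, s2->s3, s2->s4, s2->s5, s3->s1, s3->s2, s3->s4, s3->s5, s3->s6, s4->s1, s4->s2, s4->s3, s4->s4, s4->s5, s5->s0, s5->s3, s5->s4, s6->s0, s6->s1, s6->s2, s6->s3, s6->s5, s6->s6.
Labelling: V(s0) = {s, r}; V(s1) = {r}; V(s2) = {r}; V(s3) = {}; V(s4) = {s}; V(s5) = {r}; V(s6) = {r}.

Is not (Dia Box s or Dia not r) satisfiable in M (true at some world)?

No

Recall that Box ψ holds at a world iff ψ holds at every accessible world, and Dia ψ holds iff ψ holds at some accessible world.
Let φ = not (Dia Box s or Dia not r). Evaluate φ at each world:
  s0 (successors {s0, s1, s2, s3, s4, s5}): φ is false.
  s1 (successors {s0, s4, s6}): φ is false.
  s2 (successors {s0, s1, s3, s4, s5}): φ is false.
  s3 (successors {s1, s2, s4, s5, s6}): φ is false.
  s4 (successors {s1, s2, s3, s4, s5}): φ is false.
  s5 (successors {s0, s3, s4}): φ is false.
  s6 (successors {s0, s1, s2, s3, s5, s6}): φ is false.
For instance, at s5:
  At s5: Dia Box s or Dia not r is true, so not (Dia Box s or Dia not r) is false.
    At s5: Dia Box s is false, Dia not r is true, so Dia Box s or Dia not r is true.
      At s5: Dia Box s requires Box s at some successor in {s0, s3, s4}.
        At s0: Box s is false.
        At s3: Box s is false.
        At s4: Box s is false.
      So Dia Box s is false at s5.
      At s5: Dia not r requires not r at some successor in {s0, s3, s4}.
        not r holds at s3, so Dia not r is true at s5.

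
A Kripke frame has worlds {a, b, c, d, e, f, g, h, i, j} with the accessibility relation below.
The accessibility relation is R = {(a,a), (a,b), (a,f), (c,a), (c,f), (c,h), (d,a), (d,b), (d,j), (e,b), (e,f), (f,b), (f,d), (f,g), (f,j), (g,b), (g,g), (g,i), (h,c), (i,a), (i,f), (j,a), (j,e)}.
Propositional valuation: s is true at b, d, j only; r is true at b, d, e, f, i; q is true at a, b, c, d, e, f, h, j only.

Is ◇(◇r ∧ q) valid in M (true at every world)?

Let φ = ◇(◇r ∧ q). Evaluate φ at each world:
  a (successors {a, b, f}): φ is true.
  b (successors ∅): φ is false.
  c (successors {a, f, h}): φ is true.
  d (successors {a, b, j}): φ is true.
  e (successors {b, f}): φ is true.
  f (successors {b, d, g, j}): φ is true.
  g (successors {b, g, i}): φ is false.
  h (successors {c}): φ is true.
  i (successors {a, f}): φ is true.
  j (successors {a, e}): φ is true.
Detail at b (counterexample):
  At b: no accessible worlds, so ◇(◇r ∧ q) is false.

No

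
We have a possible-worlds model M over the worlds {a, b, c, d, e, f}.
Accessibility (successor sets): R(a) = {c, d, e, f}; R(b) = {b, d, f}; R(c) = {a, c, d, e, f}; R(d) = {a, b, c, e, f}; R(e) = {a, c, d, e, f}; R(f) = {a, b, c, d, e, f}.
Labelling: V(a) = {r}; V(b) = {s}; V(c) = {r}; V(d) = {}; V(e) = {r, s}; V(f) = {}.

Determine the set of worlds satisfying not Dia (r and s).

b

Let φ = not Dia (r and s). Evaluate φ at each world:
  a (successors {c, d, e, f}): φ is false.
  b (successors {b, d, f}): φ is true.
  c (successors {a, c, d, e, f}): φ is false.
  d (successors {a, b, c, e, f}): φ is false.
  e (successors {a, c, d, e, f}): φ is false.
  f (successors {a, b, c, d, e, f}): φ is false.
For instance, at d:
  At d: Dia (r and s) is true, so not Dia (r and s) is false.
    At d: Dia (r and s) requires r and s at some successor in {a, b, c, e, f}.
      r and s holds at e, so Dia (r and s) is true at d.
Satisfying worlds: {b}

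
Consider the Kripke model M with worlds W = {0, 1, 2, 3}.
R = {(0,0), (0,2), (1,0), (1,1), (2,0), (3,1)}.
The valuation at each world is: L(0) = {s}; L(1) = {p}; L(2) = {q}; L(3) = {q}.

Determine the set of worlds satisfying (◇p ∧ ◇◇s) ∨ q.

1, 2, 3

Recall that ◇ψ holds at a world iff ψ holds at some accessible world.
Let φ = (◇p ∧ ◇◇s) ∨ q. Evaluate φ at each world:
  0 (successors {0, 2}): φ is false.
  1 (successors {0, 1}): φ is true.
  2 (successors {0}): φ is true.
  3 (successors {1}): φ is true.
For instance, at 1:
  At 1: ◇p ∧ ◇◇s is true, q is false, so (◇p ∧ ◇◇s) ∨ q is true.
    At 1: ◇p is true, ◇◇s is true, so ◇p ∧ ◇◇s is true.
      At 1: ◇p requires p at some successor in {0, 1}.
        p holds at 1, so ◇p is true at 1.
      At 1: ◇◇s requires ◇s at some successor in {0, 1}.
        ◇s holds at 0, so ◇◇s is true at 1.
Satisfying worlds: {1, 2, 3}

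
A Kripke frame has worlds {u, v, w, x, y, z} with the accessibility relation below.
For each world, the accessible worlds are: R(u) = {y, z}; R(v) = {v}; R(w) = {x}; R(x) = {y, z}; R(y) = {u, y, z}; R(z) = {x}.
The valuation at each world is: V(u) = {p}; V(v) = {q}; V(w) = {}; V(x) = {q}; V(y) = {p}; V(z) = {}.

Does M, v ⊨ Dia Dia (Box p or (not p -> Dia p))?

No

Recall that Box ψ holds at a world iff ψ holds at every accessible world, and Dia ψ holds iff ψ holds at some accessible world.
At v: Dia Dia (Box p or (not p -> Dia p)) requires Dia (Box p or (not p -> Dia p)) at some successor in {v}.
  At v: Dia (Box p or (not p -> Dia p)) is false.
So Dia Dia (Box p or (not p -> Dia p)) is false at v.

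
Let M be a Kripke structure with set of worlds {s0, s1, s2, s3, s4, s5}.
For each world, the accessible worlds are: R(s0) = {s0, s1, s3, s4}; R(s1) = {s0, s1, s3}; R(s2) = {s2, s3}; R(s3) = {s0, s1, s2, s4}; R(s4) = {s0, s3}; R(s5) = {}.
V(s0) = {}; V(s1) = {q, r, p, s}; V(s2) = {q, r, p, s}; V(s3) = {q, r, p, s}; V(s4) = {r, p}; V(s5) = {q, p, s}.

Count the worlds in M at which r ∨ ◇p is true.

5

Recall that ◇ψ holds at a world iff ψ holds at some accessible world.
Let φ = r ∨ ◇p. Evaluate φ at each world:
  s0 (successors {s0, s1, s3, s4}): φ is true.
  s1 (successors {s0, s1, s3}): φ is true.
  s2 (successors {s2, s3}): φ is true.
  s3 (successors {s0, s1, s2, s4}): φ is true.
  s4 (successors {s0, s3}): φ is true.
  s5 (successors ∅): φ is false.
For instance, at s0:
  At s0: r is false, ◇p is true, so r ∨ ◇p is true.
    At s0: ◇p requires p at some successor in {s0, s1, s3, s4}.
      p holds at s1, so ◇p is true at s0.
Satisfying worlds: {s0, s1, s2, s3, s4}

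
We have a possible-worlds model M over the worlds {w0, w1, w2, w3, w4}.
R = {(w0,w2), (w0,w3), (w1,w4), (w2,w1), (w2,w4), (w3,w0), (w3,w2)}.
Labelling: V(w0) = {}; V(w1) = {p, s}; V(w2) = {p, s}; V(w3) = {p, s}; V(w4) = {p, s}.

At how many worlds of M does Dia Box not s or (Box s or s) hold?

Let φ = Dia Box not s or (Box s or s). Evaluate φ at each world:
  w0 (successors {w2, w3}): φ is true.
  w1 (successors {w4}): φ is true.
  w2 (successors {w1, w4}): φ is true.
  w3 (successors {w0, w2}): φ is true.
  w4 (successors ∅): φ is true.
For instance, at w0:
  At w0: Dia Box not s is false, Box s or s is true, so Dia Box not s or (Box s or s) is true.
    At w0: Dia Box not s requires Box not s at some successor in {w2, w3}.
      At w2: Box not s is false.
      At w3: Box not s is false.
    So Dia Box not s is false at w0.
    At w0: Box s is true, s is false, so Box s or s is true.
      At w0: Box s requires s at every successor {w2, w3}.
        At w2: s is true.
        At w3: s is true.
      So Box s is true at w0.
Satisfying worlds: {w0, w1, w2, w3, w4}

5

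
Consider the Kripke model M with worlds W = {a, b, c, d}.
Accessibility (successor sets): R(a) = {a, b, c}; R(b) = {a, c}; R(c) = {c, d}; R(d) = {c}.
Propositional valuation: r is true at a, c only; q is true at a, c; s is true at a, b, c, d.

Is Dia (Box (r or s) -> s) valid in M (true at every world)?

Yes

Let φ = Dia (Box (r or s) -> s). Evaluate φ at each world:
  a (successors {a, b, c}): φ is true.
  b (successors {a, c}): φ is true.
  c (successors {c, d}): φ is true.
  d (successors {c}): φ is true.
For instance, at d:
  At d: Dia (Box (r or s) -> s) requires Box (r or s) -> s at some successor in {c}.
    Box (r or s) -> s holds at c, so Dia (Box (r or s) -> s) is true at d.
      At c: Box (r or s) is true, s is true, so Box (r or s) -> s is true.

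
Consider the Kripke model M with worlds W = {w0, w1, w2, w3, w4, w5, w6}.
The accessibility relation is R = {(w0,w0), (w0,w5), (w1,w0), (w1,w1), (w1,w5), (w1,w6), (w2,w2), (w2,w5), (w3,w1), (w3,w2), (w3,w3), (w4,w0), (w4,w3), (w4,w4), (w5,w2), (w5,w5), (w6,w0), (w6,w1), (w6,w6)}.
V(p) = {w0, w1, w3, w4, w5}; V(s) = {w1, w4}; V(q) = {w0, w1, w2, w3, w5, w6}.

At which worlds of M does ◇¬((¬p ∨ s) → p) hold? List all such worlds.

Let φ = ◇¬((¬p ∨ s) → p). Evaluate φ at each world:
  w0 (successors {w0, w5}): φ is false.
  w1 (successors {w0, w1, w5, w6}): φ is true.
  w2 (successors {w2, w5}): φ is true.
  w3 (successors {w1, w2, w3}): φ is true.
  w4 (successors {w0, w3, w4}): φ is false.
  w5 (successors {w2, w5}): φ is true.
  w6 (successors {w0, w1, w6}): φ is true.
For instance, at w0:
  At w0: ◇¬((¬p ∨ s) → p) requires ¬((¬p ∨ s) → p) at some successor in {w0, w5}.
    At w0: ¬((¬p ∨ s) → p) is false.
    At w5: ¬((¬p ∨ s) → p) is false.
  So ◇¬((¬p ∨ s) → p) is false at w0.
Satisfying worlds: {w1, w2, w3, w5, w6}

w1, w2, w3, w5, w6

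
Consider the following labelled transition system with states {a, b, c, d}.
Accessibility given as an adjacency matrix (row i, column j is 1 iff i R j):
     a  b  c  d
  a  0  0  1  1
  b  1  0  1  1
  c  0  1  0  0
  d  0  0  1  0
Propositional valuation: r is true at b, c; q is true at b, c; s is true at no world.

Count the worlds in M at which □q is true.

2

Let φ = □q. Evaluate φ at each world:
  a (successors {c, d}): φ is false.
  b (successors {a, c, d}): φ is false.
  c (successors {b}): φ is true.
  d (successors {c}): φ is true.
For instance, at a:
  At a: □q requires q at every successor {c, d}.
    q fails at d, so □q is false at a.
Satisfying worlds: {c, d}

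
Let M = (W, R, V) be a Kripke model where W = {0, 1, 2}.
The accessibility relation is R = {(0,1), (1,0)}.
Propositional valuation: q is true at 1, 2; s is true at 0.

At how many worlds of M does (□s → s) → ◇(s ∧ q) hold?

2

Recall that □ψ holds at a world iff ψ holds at every accessible world, and ◇ψ holds iff ψ holds at some accessible world.
Let φ = (□s → s) → ◇(s ∧ q). Evaluate φ at each world:
  0 (successors {1}): φ is false.
  1 (successors {0}): φ is true.
  2 (successors ∅): φ is true.
For instance, at 1:
  At 1: □s → s is false, ◇(s ∧ q) is false, so (□s → s) → ◇(s ∧ q) is true.
    At 1: □s is true, s is false, so □s → s is false.
      At 1: □s requires s at every successor {0}.
        At 0: s is true.
      So □s is true at 1.
    At 1: ◇(s ∧ q) requires s ∧ q at some successor in {0}.
      At 0: s ∧ q is false.
    So ◇(s ∧ q) is false at 1.
Satisfying worlds: {1, 2}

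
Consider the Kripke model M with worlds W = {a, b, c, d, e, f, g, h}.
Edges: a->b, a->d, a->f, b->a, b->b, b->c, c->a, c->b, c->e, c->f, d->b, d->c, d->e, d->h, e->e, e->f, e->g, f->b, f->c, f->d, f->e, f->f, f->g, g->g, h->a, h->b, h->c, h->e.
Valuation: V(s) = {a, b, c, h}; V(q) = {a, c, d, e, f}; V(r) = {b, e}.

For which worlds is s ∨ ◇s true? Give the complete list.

Let φ = s ∨ ◇s. Evaluate φ at each world:
  a (successors {b, d, f}): φ is true.
  b (successors {a, b, c}): φ is true.
  c (successors {a, b, e, f}): φ is true.
  d (successors {b, c, e, h}): φ is true.
  e (successors {e, f, g}): φ is false.
  f (successors {b, c, d, e, f, g}): φ is true.
  g (successors {g}): φ is false.
  h (successors {a, b, c, e}): φ is true.
For instance, at b:
  At b: s is true, ◇s is true, so s ∨ ◇s is true.
    At b: ◇s requires s at some successor in {a, b, c}.
      s holds at a, so ◇s is true at b.
Satisfying worlds: {a, b, c, d, f, h}

a, b, c, d, f, h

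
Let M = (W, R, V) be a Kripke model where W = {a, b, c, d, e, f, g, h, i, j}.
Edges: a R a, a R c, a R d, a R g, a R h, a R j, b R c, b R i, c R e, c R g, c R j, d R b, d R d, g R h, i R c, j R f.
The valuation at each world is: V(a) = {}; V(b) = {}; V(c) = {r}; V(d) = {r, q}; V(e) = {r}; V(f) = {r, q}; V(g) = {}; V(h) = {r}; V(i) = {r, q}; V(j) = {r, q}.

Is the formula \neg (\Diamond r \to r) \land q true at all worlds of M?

Let φ = \neg (\Diamond r \to r) \land q. Evaluate φ at each world:
  a (successors {a, c, d, g, h, j}): φ is false.
  b (successors {c, i}): φ is false.
  c (successors {e, g, j}): φ is false.
  d (successors {b, d}): φ is false.
  e (successors ∅): φ is false.
  f (successors ∅): φ is false.
  g (successors {h}): φ is false.
  h (successors ∅): φ is false.
  i (successors {c}): φ is false.
  j (successors {f}): φ is false.
Detail at a (counterexample):
  At a: \neg (\Diamond r \to r) is true, q is false, so \neg (\Diamond r \to r) \land q is false.
    At a: \Diamond r \to r is false, so \neg (\Diamond r \to r) is true.
      At a: \Diamond r is true, r is false, so \Diamond r \to r is false.

No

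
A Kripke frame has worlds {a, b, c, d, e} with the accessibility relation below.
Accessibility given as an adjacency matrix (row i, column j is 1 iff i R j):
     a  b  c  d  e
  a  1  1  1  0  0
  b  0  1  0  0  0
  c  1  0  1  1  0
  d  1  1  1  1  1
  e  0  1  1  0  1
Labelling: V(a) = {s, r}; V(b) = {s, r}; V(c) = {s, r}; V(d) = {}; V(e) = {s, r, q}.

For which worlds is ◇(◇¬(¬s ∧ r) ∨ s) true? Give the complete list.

Let φ = ◇(◇¬(¬s ∧ r) ∨ s). Evaluate φ at each world:
  a (successors {a, b, c}): φ is true.
  b (successors {b}): φ is true.
  c (successors {a, c, d}): φ is true.
  d (successors {a, b, c, d, e}): φ is true.
  e (successors {b, c, e}): φ is true.
For instance, at b:
  At b: ◇(◇¬(¬s ∧ r) ∨ s) requires ◇¬(¬s ∧ r) ∨ s at some successor in {b}.
    ◇¬(¬s ∧ r) ∨ s holds at b, so ◇(◇¬(¬s ∧ r) ∨ s) is true at b.
      At b: ◇¬(¬s ∧ r) is true, s is true, so ◇¬(¬s ∧ r) ∨ s is true.
Satisfying worlds: {a, b, c, d, e}

a, b, c, d, e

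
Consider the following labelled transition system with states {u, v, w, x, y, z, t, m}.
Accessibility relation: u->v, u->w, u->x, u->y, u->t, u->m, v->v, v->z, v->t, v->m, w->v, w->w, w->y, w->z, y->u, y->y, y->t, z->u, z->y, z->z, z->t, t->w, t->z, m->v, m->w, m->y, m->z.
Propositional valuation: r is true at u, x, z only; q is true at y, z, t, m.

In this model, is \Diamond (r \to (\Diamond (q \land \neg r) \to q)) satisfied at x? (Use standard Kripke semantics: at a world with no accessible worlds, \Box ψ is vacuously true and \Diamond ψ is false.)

At x: no accessible worlds, so \Diamond (r \to (\Diamond (q \land \neg r) \to q)) is false.

No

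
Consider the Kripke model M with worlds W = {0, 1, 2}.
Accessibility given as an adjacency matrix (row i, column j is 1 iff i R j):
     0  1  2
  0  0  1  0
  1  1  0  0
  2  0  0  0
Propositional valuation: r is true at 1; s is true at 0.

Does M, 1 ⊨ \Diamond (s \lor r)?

Yes

Recall that \Diamond ψ holds at a world iff ψ holds at some accessible world.
At 1: \Diamond (s \lor r) requires s \lor r at some successor in {0}.
  s \lor r holds at 0, so \Diamond (s \lor r) is true at 1.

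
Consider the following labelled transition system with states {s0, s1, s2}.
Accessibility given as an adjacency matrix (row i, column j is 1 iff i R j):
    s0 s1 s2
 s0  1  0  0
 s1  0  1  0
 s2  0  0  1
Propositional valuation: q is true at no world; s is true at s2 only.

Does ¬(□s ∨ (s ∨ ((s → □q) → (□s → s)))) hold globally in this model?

Let φ = ¬(□s ∨ (s ∨ ((s → □q) → (□s → s)))). Evaluate φ at each world:
  s0 (successors {s0}): φ is false.
  s1 (successors {s1}): φ is false.
  s2 (successors {s2}): φ is false.
Detail at s0 (counterexample):
  At s0: □s ∨ (s ∨ ((s → □q) → (□s → s))) is true, so ¬(□s ∨ (s ∨ ((s → □q) → (□s → s)))) is false.
    At s0: □s is false, s ∨ ((s → □q) → (□s → s)) is true, so □s ∨ (s ∨ ((s → □q) → (□s → s))) is true.
      At s0: □s requires s at every successor {s0}.
        s fails at s0, so □s is false at s0.
      At s0: s is false, (s → □q) → (□s → s) is true, so s ∨ ((s → □q) → (□s → s)) is true.

No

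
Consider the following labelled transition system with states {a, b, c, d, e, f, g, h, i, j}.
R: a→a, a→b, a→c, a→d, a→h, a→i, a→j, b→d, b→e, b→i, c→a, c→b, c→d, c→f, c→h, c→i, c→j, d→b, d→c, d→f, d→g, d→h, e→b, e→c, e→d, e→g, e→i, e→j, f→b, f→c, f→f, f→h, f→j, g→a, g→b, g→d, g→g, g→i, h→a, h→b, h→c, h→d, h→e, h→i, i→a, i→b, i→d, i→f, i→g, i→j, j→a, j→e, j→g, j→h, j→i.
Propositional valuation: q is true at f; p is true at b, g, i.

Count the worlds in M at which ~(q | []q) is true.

Let φ = ~(q | []q). Evaluate φ at each world:
  a (successors {a, b, c, d, h, i, j}): φ is true.
  b (successors {d, e, i}): φ is true.
  c (successors {a, b, d, f, h, i, j}): φ is true.
  d (successors {b, c, f, g, h}): φ is true.
  e (successors {b, c, d, g, i, j}): φ is true.
  f (successors {b, c, f, h, j}): φ is false.
  g (successors {a, b, d, g, i}): φ is true.
  h (successors {a, b, c, d, e, i}): φ is true.
  i (successors {a, b, d, f, g, j}): φ is true.
  j (successors {a, e, g, h, i}): φ is true.
For instance, at c:
  At c: q | []q is false, so ~(q | []q) is true.
    At c: q is false, []q is false, so q | []q is false.
      At c: []q requires q at every successor {a, b, d, f, h, i, j}.
        q fails at a, so []q is false at c.
Satisfying worlds: {a, b, c, d, e, g, h, i, j}

9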